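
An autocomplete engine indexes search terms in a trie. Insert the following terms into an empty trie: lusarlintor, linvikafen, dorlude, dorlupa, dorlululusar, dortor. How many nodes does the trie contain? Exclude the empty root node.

Count nodes per top-level branch (shared prefixes stored once):
  'd'-branch (dorlude, dorlululusar, dorlupa, dortor): 19 nodes
  'l'-branch (linvikafen, lusarlintor): 20 nodes
Sum: 39

39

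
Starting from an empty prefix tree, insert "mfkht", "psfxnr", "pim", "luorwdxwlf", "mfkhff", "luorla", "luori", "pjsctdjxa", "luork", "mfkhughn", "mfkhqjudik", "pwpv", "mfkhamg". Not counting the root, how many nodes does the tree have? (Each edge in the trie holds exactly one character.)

53

Count nodes per top-level branch (shared prefixes stored once):
  'l'-branch (luori, luork, luorla, luorwdxwlf): 14 nodes
  'm'-branch (mfkhamg, mfkhff, mfkhqjudik, mfkht, mfkhughn): 20 nodes
  'p'-branch (pim, pjsctdjxa, psfxnr, pwpv): 19 nodes
Sum: 53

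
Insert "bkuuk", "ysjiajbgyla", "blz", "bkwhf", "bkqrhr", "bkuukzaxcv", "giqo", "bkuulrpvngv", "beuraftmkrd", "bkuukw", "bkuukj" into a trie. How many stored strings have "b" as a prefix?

Walk to "b"; the words in its subtree are exactly those with that prefix.
Words under "b": beuraftmkrd, bkqrhr, bkuuk, bkuukj, bkuukw, bkuukzaxcv, bkuulrpvngv, bkwhf, blz
Count: 9

9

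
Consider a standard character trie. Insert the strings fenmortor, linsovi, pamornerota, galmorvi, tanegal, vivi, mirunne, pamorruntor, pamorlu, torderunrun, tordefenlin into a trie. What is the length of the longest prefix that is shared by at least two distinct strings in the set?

Equivalently: take the maximum, over all pairs, of their longest common prefix length.
e.g. "pamorlu" and "pamornerota" share the prefix "pamor" of length 5; no pair shares a longer one.
Longest shared-prefix length: 5

5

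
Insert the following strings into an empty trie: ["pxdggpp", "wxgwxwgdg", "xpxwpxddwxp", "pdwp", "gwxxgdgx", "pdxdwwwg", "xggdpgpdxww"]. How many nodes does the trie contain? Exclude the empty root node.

Trace insertions, counting only characters that open a new branch:
  "pxdggpp" → 7 new (p, x, d, g, g, p, p)
  "wxgwxwgdg" → 9 new (w, x, g, w, x, w, g, d, g)
  "xpxwpxddwxp" → 11 new (x, p, x, w, p, x, d, d, w, x, p)
  "pdwp" → prefix "p" already present; 3 new (d, w, p)
  "gwxxgdgx" → 8 new (g, w, x, x, g, d, g, x)
  "pdxdwwwg" → prefix "pd" already present; 6 new (x, d, w, w, w, g)
  "xggdpgpdxww" → prefix "x" already present; 10 new (g, g, d, p, g, p, d, x, w, w)
Total nodes = 7 + 9 + 11 + 3 + 8 + 6 + 10 = 54

54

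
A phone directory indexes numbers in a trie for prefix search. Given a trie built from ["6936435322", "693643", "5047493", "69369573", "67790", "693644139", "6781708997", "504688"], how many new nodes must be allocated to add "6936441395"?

"693644139" is already a path in the trie; the remaining "5" must be added.
Each of the 1 remaining characters creates one node.

1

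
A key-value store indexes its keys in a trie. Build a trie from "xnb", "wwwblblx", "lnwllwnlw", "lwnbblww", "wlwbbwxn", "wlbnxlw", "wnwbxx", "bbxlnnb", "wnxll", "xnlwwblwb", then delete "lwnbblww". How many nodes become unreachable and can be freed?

7

A node on "lwnbblww"'s path can go only if nothing else ends at it or branches off below it.
The suffix "wnbblww" (7 nodes) is used only by "lwnbblww"; the node for "l" still has the child "n", so pruning stops there.
Nodes removed: 7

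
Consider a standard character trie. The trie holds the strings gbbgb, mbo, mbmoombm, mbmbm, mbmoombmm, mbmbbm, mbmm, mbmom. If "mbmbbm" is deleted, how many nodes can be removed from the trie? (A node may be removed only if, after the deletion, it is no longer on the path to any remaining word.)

After clearing the end-marker at "mbmbbm", prune upward until reaching a node still needed by another word.
The suffix "bm" (2 nodes) is used only by "mbmbbm"; the node for "mbmb" still has the child "m", so pruning stops there.
Nodes removed: 2

2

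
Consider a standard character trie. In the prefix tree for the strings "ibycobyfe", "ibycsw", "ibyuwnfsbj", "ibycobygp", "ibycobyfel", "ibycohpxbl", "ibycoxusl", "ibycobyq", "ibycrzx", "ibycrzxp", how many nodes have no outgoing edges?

A leaf is a node with no children — equivalently, the end of a word that is not a proper prefix of any other stored word.
Those words: "ibycobyfel", "ibycobygp", "ibycobyq", "ibycohpxbl", "ibycoxusl", "ibycrzxp", "ibycsw", "ibyuwnfsbj"
Leaf count: 8

8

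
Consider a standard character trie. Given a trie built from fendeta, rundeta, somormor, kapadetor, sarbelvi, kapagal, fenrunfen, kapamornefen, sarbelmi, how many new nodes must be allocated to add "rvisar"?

5

"r" is already a path in the trie; the remaining "visar" must be added.
Each of the 5 remaining characters creates one node.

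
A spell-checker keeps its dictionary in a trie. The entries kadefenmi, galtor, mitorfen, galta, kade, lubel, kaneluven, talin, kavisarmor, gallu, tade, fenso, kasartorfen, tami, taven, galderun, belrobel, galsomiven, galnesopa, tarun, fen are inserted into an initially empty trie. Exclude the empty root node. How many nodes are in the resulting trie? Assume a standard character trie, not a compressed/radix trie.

Count nodes per top-level branch (shared prefixes stored once):
  'b'-branch (belrobel): 8 nodes
  'f'-branch (fen, fenso): 5 nodes
  'g'-branch (galderun, gallu, galnesopa, galsomiven, galta, galtor): 27 nodes
  'k'-branch (kade, kadefenmi, kaneluven, kasartorfen, kavisarmor): 33 nodes
  'l'-branch (lubel): 5 nodes
  'm'-branch (mitorfen): 8 nodes
  't'-branch (tade, talin, tami, tarun, taven): 15 nodes
Sum: 101

101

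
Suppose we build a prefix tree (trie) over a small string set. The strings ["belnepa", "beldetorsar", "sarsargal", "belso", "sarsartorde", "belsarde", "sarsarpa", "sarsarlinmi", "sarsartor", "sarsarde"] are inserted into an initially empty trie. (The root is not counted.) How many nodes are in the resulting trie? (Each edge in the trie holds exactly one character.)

44

For each word, the new-node count is its length minus the longest prefix already in the trie:
  "belnepa" → 7 new (b, e, l, n, e, p, a)
  "beldetorsar" → prefix "bel" already present; 8 new (d, e, t, o, r, s, a, r)
  "sarsargal" → 9 new (s, a, r, s, a, r, g, a, l)
  "belso" → prefix "bel" already present; 2 new (s, o)
  "sarsartorde" → prefix "sarsar" already present; 5 new (t, o, r, d, e)
  "belsarde" → prefix "bels" already present; 4 new (a, r, d, e)
  "sarsarpa" → prefix "sarsar" already present; 2 new (p, a)
  "sarsarlinmi" → prefix "sarsar" already present; 5 new (l, i, n, m, i)
  "sarsartor" → prefix "sarsartor" already present; 0 new (none)
  "sarsarde" → prefix "sarsar" already present; 2 new (d, e)
Total nodes = 7 + 8 + 9 + 2 + 5 + 4 + 2 + 5 + 0 + 2 = 44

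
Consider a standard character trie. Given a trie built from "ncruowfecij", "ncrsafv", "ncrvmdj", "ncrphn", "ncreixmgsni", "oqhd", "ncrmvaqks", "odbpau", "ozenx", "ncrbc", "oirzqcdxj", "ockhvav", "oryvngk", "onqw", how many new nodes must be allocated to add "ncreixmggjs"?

Walking "ncreixmggjs" from the root, the first 8 characters ("ncreixmg") follow existing edges; "g" is the first miss.
Each of the 3 remaining characters creates one node.

3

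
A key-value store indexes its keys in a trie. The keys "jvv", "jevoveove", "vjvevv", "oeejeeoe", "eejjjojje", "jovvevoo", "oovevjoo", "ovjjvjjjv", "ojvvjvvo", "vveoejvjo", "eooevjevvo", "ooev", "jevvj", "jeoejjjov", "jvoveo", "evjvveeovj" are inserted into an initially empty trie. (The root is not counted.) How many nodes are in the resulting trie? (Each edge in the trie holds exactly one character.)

104

Trace insertions, counting only characters that open a new branch:
  "jvv" → 3 new (j, v, v)
  "jevoveove" → prefix "j" already present; 8 new (e, v, o, v, e, o, v, e)
  "vjvevv" → 6 new (v, j, v, e, v, v)
  "oeejeeoe" → 8 new (o, e, e, j, e, e, o, e)
  "eejjjojje" → 9 new (e, e, j, j, j, o, j, j, e)
  "jovvevoo" → prefix "j" already present; 7 new (o, v, v, e, v, o, o)
  "oovevjoo" → prefix "o" already present; 7 new (o, v, e, v, j, o, o)
  "ovjjvjjjv" → prefix "o" already present; 8 new (v, j, j, v, j, j, j, v)
  "ojvvjvvo" → prefix "o" already present; 7 new (j, v, v, j, v, v, o)
  "vveoejvjo" → prefix "v" already present; 8 new (v, e, o, e, j, v, j, o)
  "eooevjevvo" → prefix "e" already present; 9 new (o, o, e, v, j, e, v, v, o)
  "ooev" → prefix "oo" already present; 2 new (e, v)
  "jevvj" → prefix "jev" already present; 2 new (v, j)
  "jeoejjjov" → prefix "je" already present; 7 new (o, e, j, j, j, o, v)
  "jvoveo" → prefix "jv" already present; 4 new (o, v, e, o)
  "evjvveeovj" → prefix "e" already present; 9 new (v, j, v, v, e, e, o, v, j)
Total nodes = 3 + 8 + 6 + 8 + 9 + 7 + 7 + 8 + 7 + 8 + 9 + 2 + 2 + 7 + 4 + 9 = 104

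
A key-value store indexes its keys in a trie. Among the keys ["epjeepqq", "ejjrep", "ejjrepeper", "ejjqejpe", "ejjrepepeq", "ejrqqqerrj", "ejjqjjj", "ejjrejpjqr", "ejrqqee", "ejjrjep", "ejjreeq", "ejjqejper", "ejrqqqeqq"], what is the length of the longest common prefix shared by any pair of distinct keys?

9

Equivalently: take the maximum, over all pairs, of their longest common prefix length.
"ejjrepepeq" and "ejjrepeper" agree on "ejjrepepe" (9 characters) before diverging; nothing deeper is shared.
Longest shared-prefix length: 9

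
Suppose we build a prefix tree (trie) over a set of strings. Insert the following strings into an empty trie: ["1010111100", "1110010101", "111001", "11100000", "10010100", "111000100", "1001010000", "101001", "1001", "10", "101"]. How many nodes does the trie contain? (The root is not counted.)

35

Trace insertions, counting only characters that open a new branch:
  "1010111100" → 10 new (1, 0, 1, 0, 1, 1, 1, 1, 0, 0)
  "1110010101" → prefix "1" already present; 9 new (1, 1, 0, 0, 1, 0, 1, 0, 1)
  "111001" → prefix "111001" already present; 0 new (none)
  "11100000" → prefix "11100" already present; 3 new (0, 0, 0)
  "10010100" → prefix "10" already present; 6 new (0, 1, 0, 1, 0, 0)
  "111000100" → prefix "111000" already present; 3 new (1, 0, 0)
  "1001010000" → prefix "10010100" already present; 2 new (0, 0)
  "101001" → prefix "1010" already present; 2 new (0, 1)
  "1001" → prefix "1001" already present; 0 new (none)
  "10" → prefix "10" already present; 0 new (none)
  "101" → prefix "101" already present; 0 new (none)
Total nodes = 10 + 9 + 0 + 3 + 6 + 3 + 2 + 2 + 0 + 0 + 0 = 35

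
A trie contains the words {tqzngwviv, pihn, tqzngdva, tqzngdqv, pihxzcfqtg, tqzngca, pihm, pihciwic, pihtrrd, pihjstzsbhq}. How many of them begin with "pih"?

Traverse to the node for "pih", then collect every word in that subtree.
Matches: "pihciwic", "pihjstzsbhq", "pihm", "pihn", "pihtrrd", "pihxzcfqtg"
Count: 6

6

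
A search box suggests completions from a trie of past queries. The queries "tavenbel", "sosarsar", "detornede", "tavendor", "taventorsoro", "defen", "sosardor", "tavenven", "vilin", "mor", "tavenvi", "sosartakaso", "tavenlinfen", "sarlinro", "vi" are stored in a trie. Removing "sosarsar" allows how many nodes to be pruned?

3

After clearing the end-marker at "sosarsar", prune upward until reaching a node still needed by another word.
The suffix "sar" (3 nodes) is used only by "sosarsar"; the node for "sosar" still has the child "d", so pruning stops there.
Nodes removed: 3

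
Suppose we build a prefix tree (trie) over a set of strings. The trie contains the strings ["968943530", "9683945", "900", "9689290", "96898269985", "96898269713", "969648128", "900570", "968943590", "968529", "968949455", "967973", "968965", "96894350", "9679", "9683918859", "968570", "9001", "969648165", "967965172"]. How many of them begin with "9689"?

8

Filter for entries beginning with "9689":
Words under "9689": 9689290, 96894350, 968943530, 968943590, 968949455, 968965, 96898269713, 96898269985
Count: 8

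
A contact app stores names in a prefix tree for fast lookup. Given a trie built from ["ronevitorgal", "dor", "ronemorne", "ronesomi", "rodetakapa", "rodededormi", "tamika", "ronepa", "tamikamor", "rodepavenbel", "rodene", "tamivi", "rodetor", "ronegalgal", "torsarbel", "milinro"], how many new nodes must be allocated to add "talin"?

3

The longest prefix of "talin" already in the trie is "ta" (length 2).
New nodes needed: |"talin"| − 2 = 5 − 2 = 3.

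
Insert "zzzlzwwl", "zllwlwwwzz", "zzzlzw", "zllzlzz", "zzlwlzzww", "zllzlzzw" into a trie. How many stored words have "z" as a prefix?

Walk to "z"; the words in its subtree are exactly those with that prefix.
Matches: "zllwlwwwzz", "zllzlzz", "zllzlzzw", "zzlwlzzww", "zzzlzw", "zzzlzwwl"
Count: 6

6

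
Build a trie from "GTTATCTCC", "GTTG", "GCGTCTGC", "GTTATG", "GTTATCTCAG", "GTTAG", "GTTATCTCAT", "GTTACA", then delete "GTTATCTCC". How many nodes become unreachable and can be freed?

After clearing the end-marker at "GTTATCTCC", prune upward until reaching a node still needed by another word.
The suffix "C" (1 node) is used only by "GTTATCTCC"; the node for "GTTATCTC" still has the child "A", so pruning stops there.
Nodes removed: 1

1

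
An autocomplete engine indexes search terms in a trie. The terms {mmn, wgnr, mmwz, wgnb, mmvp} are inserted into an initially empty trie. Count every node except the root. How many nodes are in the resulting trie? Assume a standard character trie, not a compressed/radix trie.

12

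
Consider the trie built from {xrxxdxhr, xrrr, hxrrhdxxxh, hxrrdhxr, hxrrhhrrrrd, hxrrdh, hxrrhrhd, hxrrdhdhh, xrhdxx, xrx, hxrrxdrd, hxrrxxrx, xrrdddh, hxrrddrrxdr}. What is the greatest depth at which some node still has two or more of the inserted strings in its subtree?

6

Look for the deepest trie node that still has at least two words in its subtree.
e.g. "hxrrdh" and "hxrrdhdhh" share the prefix "hxrrdh" of length 6; no pair shares a longer one.
Longest shared-prefix length: 6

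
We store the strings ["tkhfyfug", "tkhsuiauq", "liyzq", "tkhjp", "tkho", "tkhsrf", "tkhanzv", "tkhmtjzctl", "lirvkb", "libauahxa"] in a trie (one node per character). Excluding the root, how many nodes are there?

Insert word by word; a character creates a node only if that edge doesn't already exist:
  "tkhfyfug" → 8 new (t, k, h, f, y, f, u, g)
  "tkhsuiauq" → prefix "tkh" already present; 6 new (s, u, i, a, u, q)
  "liyzq" → 5 new (l, i, y, z, q)
  "tkhjp" → prefix "tkh" already present; 2 new (j, p)
  "tkho" → prefix "tkh" already present; 1 new (o)
  "tkhsrf" → prefix "tkhs" already present; 2 new (r, f)
  "tkhanzv" → prefix "tkh" already present; 4 new (a, n, z, v)
  "tkhmtjzctl" → prefix "tkh" already present; 7 new (m, t, j, z, c, t, l)
  "lirvkb" → prefix "li" already present; 4 new (r, v, k, b)
  "libauahxa" → prefix "li" already present; 7 new (b, a, u, a, h, x, a)
Total nodes = 8 + 6 + 5 + 2 + 1 + 2 + 4 + 7 + 4 + 7 = 46

46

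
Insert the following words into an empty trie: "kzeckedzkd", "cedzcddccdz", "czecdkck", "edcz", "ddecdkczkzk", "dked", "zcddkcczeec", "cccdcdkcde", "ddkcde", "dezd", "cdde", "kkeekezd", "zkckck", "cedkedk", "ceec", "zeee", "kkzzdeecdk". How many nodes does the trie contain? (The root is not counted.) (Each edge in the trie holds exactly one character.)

Count nodes per top-level branch (shared prefixes stored once):
  'c'-branch (cccdcdkcde, cdde, cedkedk, cedzcddccdz, ceec, czecdkck): 36 nodes
  'd'-branch (ddecdkczkzk, ddkcde, dezd, dked): 21 nodes
  'e'-branch (edcz): 4 nodes
  'k'-branch (kkeekezd, kkzzdeecdk, kzeckedzkd): 25 nodes
  'z'-branch (zcddkcczeec, zeee, zkckck): 19 nodes
Sum: 105

105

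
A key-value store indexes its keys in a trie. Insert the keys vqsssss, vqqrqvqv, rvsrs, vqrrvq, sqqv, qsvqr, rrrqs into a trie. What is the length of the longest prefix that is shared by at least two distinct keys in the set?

Look for the deepest trie node that still has at least two words in its subtree.
"vqqrqvqv" and "vqrrvq" agree on "vq" (2 characters) before diverging; nothing deeper is shared.
Longest shared-prefix length: 2

2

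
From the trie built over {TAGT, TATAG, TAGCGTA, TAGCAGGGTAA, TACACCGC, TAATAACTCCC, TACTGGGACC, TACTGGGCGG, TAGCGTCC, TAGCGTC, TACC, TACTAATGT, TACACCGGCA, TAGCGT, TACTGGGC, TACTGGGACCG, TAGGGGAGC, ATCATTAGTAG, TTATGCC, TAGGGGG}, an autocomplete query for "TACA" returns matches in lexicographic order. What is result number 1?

TACACCGC

Filter for "TACA…" and sort: "TACACCGC", "TACACCGGCA"
The 1st is TACACCGC.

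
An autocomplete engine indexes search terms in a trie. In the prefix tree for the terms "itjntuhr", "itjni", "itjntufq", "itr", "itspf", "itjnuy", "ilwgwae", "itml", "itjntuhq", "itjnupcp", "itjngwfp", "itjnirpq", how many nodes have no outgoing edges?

11

Leaves are exactly the stored words that no other stored word extends.
Those words: "ilwgwae", "itjngwfp", "itjnirpq", "itjntufq", "itjntuhq", "itjntuhr", "itjnupcp", "itjnuy", "itml", "itr", "itspf"
Leaf count: 11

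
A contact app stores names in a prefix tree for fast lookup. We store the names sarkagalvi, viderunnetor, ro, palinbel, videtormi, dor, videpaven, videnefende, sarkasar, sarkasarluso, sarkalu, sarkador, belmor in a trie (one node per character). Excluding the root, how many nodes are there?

Trace insertions, counting only characters that open a new branch:
  "sarkagalvi" → 10 new (s, a, r, k, a, g, a, l, v, i)
  "viderunnetor" → 12 new (v, i, d, e, r, u, n, n, e, t, o, r)
  "ro" → 2 new (r, o)
  "palinbel" → 8 new (p, a, l, i, n, b, e, l)
  "videtormi" → prefix "vide" already present; 5 new (t, o, r, m, i)
  "dor" → 3 new (d, o, r)
  "videpaven" → prefix "vide" already present; 5 new (p, a, v, e, n)
  "videnefende" → prefix "vide" already present; 7 new (n, e, f, e, n, d, e)
  "sarkasar" → prefix "sarka" already present; 3 new (s, a, r)
  "sarkasarluso" → prefix "sarkasar" already present; 4 new (l, u, s, o)
  "sarkalu" → prefix "sarka" already present; 2 new (l, u)
  "sarkador" → prefix "sarka" already present; 3 new (d, o, r)
  "belmor" → 6 new (b, e, l, m, o, r)
Total nodes = 10 + 12 + 2 + 8 + 5 + 3 + 5 + 7 + 3 + 4 + 2 + 3 + 6 = 70

70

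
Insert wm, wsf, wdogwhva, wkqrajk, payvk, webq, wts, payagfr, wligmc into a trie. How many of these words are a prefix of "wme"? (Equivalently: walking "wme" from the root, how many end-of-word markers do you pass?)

1

Traverse "wme" character by character; count nodes along the way that are marked as word ends.
Prefixes of the query that are stored words: "wm"
Count: 1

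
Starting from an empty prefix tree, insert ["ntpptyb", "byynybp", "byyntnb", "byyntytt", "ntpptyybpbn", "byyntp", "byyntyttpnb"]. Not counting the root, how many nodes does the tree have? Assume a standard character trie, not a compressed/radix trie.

29

Insert word by word; a character creates a node only if that edge doesn't already exist:
  "ntpptyb" → 7 new (n, t, p, p, t, y, b)
  "byynybp" → 7 new (b, y, y, n, y, b, p)
  "byyntnb" → prefix "byyn" already present; 3 new (t, n, b)
  "byyntytt" → prefix "byynt" already present; 3 new (y, t, t)
  "ntpptyybpbn" → prefix "ntppty" already present; 5 new (y, b, p, b, n)
  "byyntp" → prefix "byynt" already present; 1 new (p)
  "byyntyttpnb" → prefix "byyntytt" already present; 3 new (p, n, b)
Total nodes = 7 + 7 + 3 + 3 + 5 + 1 + 3 = 29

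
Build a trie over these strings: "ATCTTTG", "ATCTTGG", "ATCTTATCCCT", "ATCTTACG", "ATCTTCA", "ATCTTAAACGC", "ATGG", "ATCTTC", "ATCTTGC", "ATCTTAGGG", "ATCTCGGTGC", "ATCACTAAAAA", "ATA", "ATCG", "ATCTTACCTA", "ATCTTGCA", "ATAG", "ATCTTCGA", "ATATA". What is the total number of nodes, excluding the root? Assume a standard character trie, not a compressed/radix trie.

Count nodes per top-level branch (shared prefixes stored once):
  'A'-branch (ATA, ATAG, ATATA, ATCACTAAAAA, ATCG, ATCTCGGTGC, ATCTTAAACGC, ATCTTACCTA, ATCTTACG, ATCTTAGGG, ATCTTATCCCT, ATCTTC, ATCTTCA, ATCTTCGA, ATCTTGC, ATCTTGCA, ATCTTGG, ATCTTTG, ATGG): 55 nodes
Sum: 55

55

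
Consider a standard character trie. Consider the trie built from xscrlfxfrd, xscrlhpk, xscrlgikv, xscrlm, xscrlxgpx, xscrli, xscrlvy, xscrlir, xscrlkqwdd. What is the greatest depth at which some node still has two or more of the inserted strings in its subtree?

6

The deepest shared node is where two words last agree before diverging.
"xscrli" and "xscrlir" agree on "xscrli" (6 characters) before diverging; nothing deeper is shared.
Longest shared-prefix length: 6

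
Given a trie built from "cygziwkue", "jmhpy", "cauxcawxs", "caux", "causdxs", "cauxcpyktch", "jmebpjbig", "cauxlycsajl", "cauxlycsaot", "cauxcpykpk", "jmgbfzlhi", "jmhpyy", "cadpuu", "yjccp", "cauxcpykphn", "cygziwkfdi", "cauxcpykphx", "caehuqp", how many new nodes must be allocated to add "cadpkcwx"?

4

Walking "cadpkcwx" from the root, the first 4 characters ("cadp") follow existing edges; "k" is the first miss.
New nodes needed: |"cadpkcwx"| − 4 = 8 − 4 = 4.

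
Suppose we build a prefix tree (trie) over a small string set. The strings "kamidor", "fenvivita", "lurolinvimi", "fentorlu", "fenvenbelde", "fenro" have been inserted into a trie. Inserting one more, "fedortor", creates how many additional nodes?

Walking "fedortor" from the root, the first 2 characters ("fe") follow existing edges; "d" is the first miss.
So 8 − 2 = 6 new nodes.

6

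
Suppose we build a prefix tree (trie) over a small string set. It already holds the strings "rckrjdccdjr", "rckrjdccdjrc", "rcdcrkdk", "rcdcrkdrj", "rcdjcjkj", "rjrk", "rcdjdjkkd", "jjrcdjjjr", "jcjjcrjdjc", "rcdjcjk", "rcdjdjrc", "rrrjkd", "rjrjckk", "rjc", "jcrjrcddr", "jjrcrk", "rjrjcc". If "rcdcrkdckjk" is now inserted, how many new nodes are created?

4

"rcdcrkd" is already a path in the trie; the remaining "ckjk" must be added.
So 11 − 7 = 4 new nodes.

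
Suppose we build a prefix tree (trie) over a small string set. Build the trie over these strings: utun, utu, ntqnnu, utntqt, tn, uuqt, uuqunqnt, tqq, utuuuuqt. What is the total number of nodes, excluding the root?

31

Trie structure (* marks end of a word):
(root)
├─ n
│  └─ t
│     └─ q
│        └─ n
│           └─ n
│              └─ u *
├─ t
│  ├─ n *
│  └─ q
│     └─ q *
└─ u
   ├─ t
   │  ├─ n
   │  │  └─ t
   │  │     └─ q
   │  │        └─ t *
   │  └─ u *
   │     ├─ n *
   │     └─ u
   │        └─ u
   │           └─ u
   │              └─ q
   │                 └─ t *
   └─ u
      └─ q
         ├─ t *
         └─ u
            └─ n
               └─ q
                  └─ n
                     └─ t *
Counting every labelled node above: 31.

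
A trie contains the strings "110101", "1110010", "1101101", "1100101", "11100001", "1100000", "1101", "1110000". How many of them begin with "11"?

Walk to "11"; the words in its subtree are exactly those with that prefix.
Matches: "1100000", "1100101", "1101", "110101", "1101101", "1110000", "11100001", "1110010"
Count: 8

8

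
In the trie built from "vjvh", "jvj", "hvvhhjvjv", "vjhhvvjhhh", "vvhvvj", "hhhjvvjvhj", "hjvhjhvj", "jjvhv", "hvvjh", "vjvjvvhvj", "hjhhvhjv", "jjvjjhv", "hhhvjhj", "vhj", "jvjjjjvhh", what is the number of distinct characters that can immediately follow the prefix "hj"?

Walk "hj" from the root, arriving at one node.
Distinct next characters after "hj": h, v.
That node has 2 child edges.

2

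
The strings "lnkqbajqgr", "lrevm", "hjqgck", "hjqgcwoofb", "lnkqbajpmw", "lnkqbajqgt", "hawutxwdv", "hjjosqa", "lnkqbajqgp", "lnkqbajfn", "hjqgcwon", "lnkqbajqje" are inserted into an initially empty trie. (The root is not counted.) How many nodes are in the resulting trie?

48

For each word, the new-node count is its length minus the longest prefix already in the trie:
  "lnkqbajqgr" → 10 new (l, n, k, q, b, a, j, q, g, r)
  "lrevm" → prefix "l" already present; 4 new (r, e, v, m)
  "hjqgck" → 6 new (h, j, q, g, c, k)
  "hjqgcwoofb" → prefix "hjqgc" already present; 5 new (w, o, o, f, b)
  "lnkqbajpmw" → prefix "lnkqbaj" already present; 3 new (p, m, w)
  "lnkqbajqgt" → prefix "lnkqbajqg" already present; 1 new (t)
  "hawutxwdv" → prefix "h" already present; 8 new (a, w, u, t, x, w, d, v)
  "hjjosqa" → prefix "hj" already present; 5 new (j, o, s, q, a)
  "lnkqbajqgp" → prefix "lnkqbajqg" already present; 1 new (p)
  "lnkqbajfn" → prefix "lnkqbaj" already present; 2 new (f, n)
  "hjqgcwon" → prefix "hjqgcwo" already present; 1 new (n)
  "lnkqbajqje" → prefix "lnkqbajq" already present; 2 new (j, e)
Total nodes = 10 + 4 + 6 + 5 + 3 + 1 + 8 + 5 + 1 + 2 + 1 + 2 = 48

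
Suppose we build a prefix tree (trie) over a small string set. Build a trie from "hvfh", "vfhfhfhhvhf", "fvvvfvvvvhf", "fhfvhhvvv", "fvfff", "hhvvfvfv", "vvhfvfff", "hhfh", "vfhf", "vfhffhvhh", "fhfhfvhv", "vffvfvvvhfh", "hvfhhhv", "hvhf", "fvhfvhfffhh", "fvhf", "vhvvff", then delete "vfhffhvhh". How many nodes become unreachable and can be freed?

5

After clearing the end-marker at "vfhffhvhh", prune upward until reaching a node still needed by another word.
The suffix "fhvhh" (5 nodes) is used only by "vfhffhvhh"; the node for "vfhf" still has the child "h", so pruning stops there.
Nodes removed: 5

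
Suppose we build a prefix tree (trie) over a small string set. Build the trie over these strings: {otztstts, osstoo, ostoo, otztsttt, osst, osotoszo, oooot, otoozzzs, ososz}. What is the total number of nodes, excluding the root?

For each word, the new-node count is its length minus the longest prefix already in the trie:
  "otztstts" → 8 new (o, t, z, t, s, t, t, s)
  "osstoo" → prefix "o" already present; 5 new (s, s, t, o, o)
  "ostoo" → prefix "os" already present; 3 new (t, o, o)
  "otztsttt" → prefix "otztstt" already present; 1 new (t)
  "osst" → prefix "osst" already present; 0 new (none)
  "osotoszo" → prefix "os" already present; 6 new (o, t, o, s, z, o)
  "oooot" → prefix "o" already present; 4 new (o, o, o, t)
  "otoozzzs" → prefix "ot" already present; 6 new (o, o, z, z, z, s)
  "ososz" → prefix "oso" already present; 2 new (s, z)
Total nodes = 8 + 5 + 3 + 1 + 0 + 6 + 4 + 6 + 2 = 35

35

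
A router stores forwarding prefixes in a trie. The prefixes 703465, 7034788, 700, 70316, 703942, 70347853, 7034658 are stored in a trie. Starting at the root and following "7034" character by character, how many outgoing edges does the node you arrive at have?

2

The children of the "7034" node are the distinct next characters among strings starting with "7034".
Distinct next characters after "7034": 6, 7.
That node has 2 child edges.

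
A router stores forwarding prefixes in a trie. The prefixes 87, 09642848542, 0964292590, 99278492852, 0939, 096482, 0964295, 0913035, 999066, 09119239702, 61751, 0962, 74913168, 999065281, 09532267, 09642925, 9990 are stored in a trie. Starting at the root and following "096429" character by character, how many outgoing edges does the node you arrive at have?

2

Follow the path "096429" to its node, then look at its outgoing edges.
Characters that immediately follow "096429" among the stored strings: {2, 5}.
That node has 2 child edges.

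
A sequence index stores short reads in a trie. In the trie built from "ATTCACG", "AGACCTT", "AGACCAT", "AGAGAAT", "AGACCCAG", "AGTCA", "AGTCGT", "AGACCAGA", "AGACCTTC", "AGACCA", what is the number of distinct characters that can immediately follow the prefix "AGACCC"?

The children of the "AGACCC" node are the distinct next characters among strings starting with "AGACCC".
Characters that immediately follow "AGACCC" among the stored strings: {A}.
That node has 1 child edge.

1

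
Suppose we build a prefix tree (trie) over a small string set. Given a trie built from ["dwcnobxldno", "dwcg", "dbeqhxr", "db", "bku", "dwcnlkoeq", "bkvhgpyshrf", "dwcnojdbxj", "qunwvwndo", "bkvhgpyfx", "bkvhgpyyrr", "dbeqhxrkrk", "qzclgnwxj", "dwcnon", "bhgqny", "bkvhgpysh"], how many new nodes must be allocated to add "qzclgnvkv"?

Walking "qzclgnvkv" from the root, the first 6 characters ("qzclgn") follow existing edges; "v" is the first miss.
So 9 − 6 = 3 new nodes.

3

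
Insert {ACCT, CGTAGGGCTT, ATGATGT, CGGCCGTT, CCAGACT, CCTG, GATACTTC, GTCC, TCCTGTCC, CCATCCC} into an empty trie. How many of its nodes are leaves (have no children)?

10

Leaves are exactly the stored words that no other stored word extends.
Those words: "ACCT", "ATGATGT", "CCAGACT", "CCATCCC", "CCTG", "CGGCCGTT", "CGTAGGGCTT", "GATACTTC", "GTCC", "TCCTGTCC"
Leaf count: 10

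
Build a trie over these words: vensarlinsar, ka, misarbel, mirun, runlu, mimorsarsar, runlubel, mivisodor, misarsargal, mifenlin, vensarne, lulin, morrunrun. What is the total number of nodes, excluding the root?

Insert word by word; a character creates a node only if that edge doesn't already exist:
  "vensarlinsar" → 12 new (v, e, n, s, a, r, l, i, n, s, a, r)
  "ka" → 2 new (k, a)
  "misarbel" → 8 new (m, i, s, a, r, b, e, l)
  "mirun" → prefix "mi" already present; 3 new (r, u, n)
  "runlu" → 5 new (r, u, n, l, u)
  "mimorsarsar" → prefix "mi" already present; 9 new (m, o, r, s, a, r, s, a, r)
  "runlubel" → prefix "runlu" already present; 3 new (b, e, l)
  "mivisodor" → prefix "mi" already present; 7 new (v, i, s, o, d, o, r)
  "misarsargal" → prefix "misar" already present; 6 new (s, a, r, g, a, l)
  "mifenlin" → prefix "mi" already present; 6 new (f, e, n, l, i, n)
  "vensarne" → prefix "vensar" already present; 2 new (n, e)
  "lulin" → 5 new (l, u, l, i, n)
  "morrunrun" → prefix "m" already present; 8 new (o, r, r, u, n, r, u, n)
Total nodes = 12 + 2 + 8 + 3 + 5 + 9 + 3 + 7 + 6 + 6 + 2 + 5 + 8 = 76

76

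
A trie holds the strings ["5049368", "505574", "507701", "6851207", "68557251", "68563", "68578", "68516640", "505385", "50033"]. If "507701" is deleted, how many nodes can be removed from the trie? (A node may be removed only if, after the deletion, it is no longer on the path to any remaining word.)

4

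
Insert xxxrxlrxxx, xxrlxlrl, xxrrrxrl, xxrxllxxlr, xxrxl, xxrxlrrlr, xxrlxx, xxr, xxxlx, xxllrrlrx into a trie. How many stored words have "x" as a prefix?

Traverse to the node for "x", then collect every word in that subtree.
Matches: "xxllrrlrx", "xxr", "xxrlxlrl", "xxrlxx", "xxrrrxrl", "xxrxl", "xxrxllxxlr", "xxrxlrrlr", "xxxlx", "xxxrxlrxxx"
Count: 10

10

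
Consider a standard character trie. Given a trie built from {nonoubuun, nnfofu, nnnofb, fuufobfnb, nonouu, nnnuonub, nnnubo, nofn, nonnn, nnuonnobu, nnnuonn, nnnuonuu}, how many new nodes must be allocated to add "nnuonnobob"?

The longest prefix of "nnuonnobob" already in the trie is "nnuonnob" (length 8).
So 10 − 8 = 2 new nodes.

2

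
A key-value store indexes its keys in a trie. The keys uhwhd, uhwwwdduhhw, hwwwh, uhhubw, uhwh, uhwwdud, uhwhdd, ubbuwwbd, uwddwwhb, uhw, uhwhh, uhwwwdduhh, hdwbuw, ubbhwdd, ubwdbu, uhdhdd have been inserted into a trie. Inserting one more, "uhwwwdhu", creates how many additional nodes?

2

Walking "uhwwwdhu" from the root, the first 6 characters ("uhwwwd") follow existing edges; "h" is the first miss.
Each of the 2 remaining characters creates one node.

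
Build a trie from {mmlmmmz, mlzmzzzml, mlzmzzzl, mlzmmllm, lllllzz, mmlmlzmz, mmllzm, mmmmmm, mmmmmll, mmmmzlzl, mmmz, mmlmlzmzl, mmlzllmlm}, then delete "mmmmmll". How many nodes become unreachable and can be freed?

2

Walk "mmmmmll" from the leaf back toward the root, removing each node that no remaining word uses.
The suffix "ll" (2 nodes) is used only by "mmmmmll"; the node for "mmmmm" still has the child "m", so pruning stops there.
Nodes removed: 2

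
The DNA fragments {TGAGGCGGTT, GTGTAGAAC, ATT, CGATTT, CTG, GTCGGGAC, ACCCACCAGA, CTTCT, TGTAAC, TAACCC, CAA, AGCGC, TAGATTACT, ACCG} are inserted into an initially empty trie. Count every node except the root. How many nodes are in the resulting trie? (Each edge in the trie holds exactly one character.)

71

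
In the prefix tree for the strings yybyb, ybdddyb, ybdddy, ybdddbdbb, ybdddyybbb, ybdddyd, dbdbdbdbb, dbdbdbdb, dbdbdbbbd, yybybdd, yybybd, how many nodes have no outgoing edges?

7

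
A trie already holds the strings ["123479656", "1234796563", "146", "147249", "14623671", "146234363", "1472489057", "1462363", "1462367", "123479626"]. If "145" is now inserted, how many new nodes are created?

The longest prefix of "145" already in the trie is "14" (length 2).
New nodes needed: |"145"| − 2 = 3 − 2 = 1.

1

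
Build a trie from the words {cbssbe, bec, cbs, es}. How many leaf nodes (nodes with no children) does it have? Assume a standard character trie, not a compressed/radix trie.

A leaf is a node with no children — equivalently, the end of a word that is not a proper prefix of any other stored word.
Those words: "bec", "cbssbe", "es"
Leaf count: 3

3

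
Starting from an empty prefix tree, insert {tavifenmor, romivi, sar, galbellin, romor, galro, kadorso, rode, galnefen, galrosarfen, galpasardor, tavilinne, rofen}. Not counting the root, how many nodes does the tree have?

68

For each word, the new-node count is its length minus the longest prefix already in the trie:
  "tavifenmor" → 10 new (t, a, v, i, f, e, n, m, o, r)
  "romivi" → 6 new (r, o, m, i, v, i)
  "sar" → 3 new (s, a, r)
  "galbellin" → 9 new (g, a, l, b, e, l, l, i, n)
  "romor" → prefix "rom" already present; 2 new (o, r)
  "galro" → prefix "gal" already present; 2 new (r, o)
  "kadorso" → 7 new (k, a, d, o, r, s, o)
  "rode" → prefix "ro" already present; 2 new (d, e)
  "galnefen" → prefix "gal" already present; 5 new (n, e, f, e, n)
  "galrosarfen" → prefix "galro" already present; 6 new (s, a, r, f, e, n)
  "galpasardor" → prefix "gal" already present; 8 new (p, a, s, a, r, d, o, r)
  "tavilinne" → prefix "tavi" already present; 5 new (l, i, n, n, e)
  "rofen" → prefix "ro" already present; 3 new (f, e, n)
Total nodes = 10 + 6 + 3 + 9 + 2 + 2 + 7 + 2 + 5 + 6 + 8 + 5 + 3 = 68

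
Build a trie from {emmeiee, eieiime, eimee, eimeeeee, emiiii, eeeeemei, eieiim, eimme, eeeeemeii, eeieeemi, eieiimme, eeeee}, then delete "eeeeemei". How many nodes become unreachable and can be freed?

After clearing the end-marker at "eeeeemei", prune upward until reaching a node still needed by another word.
Every node on "eeeeemei" is still needed (e.g. by "eeeeemeii"), so nothing is freed.
Nodes removed: 0

0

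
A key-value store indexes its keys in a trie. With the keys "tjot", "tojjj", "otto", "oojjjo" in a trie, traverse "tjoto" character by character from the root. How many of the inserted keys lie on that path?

1

Walk "tjoto" from the root; an end-of-word marker is hit whenever a stored word is a prefix of "tjoto".
Prefixes of the query that are stored words: "tjot"
Count: 1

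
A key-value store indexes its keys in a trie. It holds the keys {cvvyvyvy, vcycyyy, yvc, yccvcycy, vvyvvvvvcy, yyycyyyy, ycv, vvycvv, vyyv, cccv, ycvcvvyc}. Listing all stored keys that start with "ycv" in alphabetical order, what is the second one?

ycvcvvyc

DFS of the "ycv" subtree visits, in order: "ycv", "ycvcvvyc"
The 2nd is ycvcvvyc.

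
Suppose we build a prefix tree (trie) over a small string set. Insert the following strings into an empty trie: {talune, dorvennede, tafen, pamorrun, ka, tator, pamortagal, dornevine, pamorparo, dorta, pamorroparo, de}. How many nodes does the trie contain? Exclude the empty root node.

55

Trace insertions, counting only characters that open a new branch:
  "talune" → 6 new (t, a, l, u, n, e)
  "dorvennede" → 10 new (d, o, r, v, e, n, n, e, d, e)
  "tafen" → prefix "ta" already present; 3 new (f, e, n)
  "pamorrun" → 8 new (p, a, m, o, r, r, u, n)
  "ka" → 2 new (k, a)
  "tator" → prefix "ta" already present; 3 new (t, o, r)
  "pamortagal" → prefix "pamor" already present; 5 new (t, a, g, a, l)
  "dornevine" → prefix "dor" already present; 6 new (n, e, v, i, n, e)
  "pamorparo" → prefix "pamor" already present; 4 new (p, a, r, o)
  "dorta" → prefix "dor" already present; 2 new (t, a)
  "pamorroparo" → prefix "pamorr" already present; 5 new (o, p, a, r, o)
  "de" → prefix "d" already present; 1 new (e)
Total nodes = 6 + 10 + 3 + 8 + 2 + 3 + 5 + 6 + 4 + 2 + 5 + 1 = 55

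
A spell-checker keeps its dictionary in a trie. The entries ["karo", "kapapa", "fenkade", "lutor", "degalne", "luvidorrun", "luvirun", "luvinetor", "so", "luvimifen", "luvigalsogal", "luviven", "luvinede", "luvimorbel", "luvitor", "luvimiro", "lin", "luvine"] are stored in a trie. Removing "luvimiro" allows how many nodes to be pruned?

2

Walk "luvimiro" from the leaf back toward the root, removing each node that no remaining word uses.
The suffix "ro" (2 nodes) is used only by "luvimiro"; the node for "luvimi" still has the child "f", so pruning stops there.
Nodes removed: 2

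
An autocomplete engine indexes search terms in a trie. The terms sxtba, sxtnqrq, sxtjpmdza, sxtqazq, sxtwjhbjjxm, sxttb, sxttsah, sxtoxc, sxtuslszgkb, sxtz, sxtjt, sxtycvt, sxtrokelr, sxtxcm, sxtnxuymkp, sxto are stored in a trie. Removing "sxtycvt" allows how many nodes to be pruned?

A node on "sxtycvt"'s path can go only if nothing else ends at it or branches off below it.
The suffix "ycvt" (4 nodes) is used only by "sxtycvt"; the node for "sxt" still has the child "b", so pruning stops there.
Nodes removed: 4

4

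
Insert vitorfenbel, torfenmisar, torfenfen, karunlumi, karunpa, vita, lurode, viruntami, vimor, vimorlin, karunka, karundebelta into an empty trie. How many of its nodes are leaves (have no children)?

A leaf is a node with no children — equivalently, the end of a word that is not a proper prefix of any other stored word.
Those words: "karundebelta", "karunka", "karunlumi", "karunpa", "lurode", "torfenfen", "torfenmisar", "vimorlin", "viruntami", "vita", "vitorfenbel"
Leaf count: 11

11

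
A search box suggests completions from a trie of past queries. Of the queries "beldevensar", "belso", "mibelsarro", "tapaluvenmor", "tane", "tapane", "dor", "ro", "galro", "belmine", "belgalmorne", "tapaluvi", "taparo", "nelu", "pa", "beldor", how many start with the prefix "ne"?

Traverse to the node for "ne", then collect every word in that subtree.
Words under "ne": nelu
Count: 1

1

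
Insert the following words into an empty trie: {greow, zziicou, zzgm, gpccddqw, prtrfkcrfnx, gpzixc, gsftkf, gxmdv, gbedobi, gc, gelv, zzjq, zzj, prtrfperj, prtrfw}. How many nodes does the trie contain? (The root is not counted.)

Trace insertions, counting only characters that open a new branch:
  "greow" → 5 new (g, r, e, o, w)
  "zziicou" → 7 new (z, z, i, i, c, o, u)
  "zzgm" → prefix "zz" already present; 2 new (g, m)
  "gpccddqw" → prefix "g" already present; 7 new (p, c, c, d, d, q, w)
  "prtrfkcrfnx" → 11 new (p, r, t, r, f, k, c, r, f, n, x)
  "gpzixc" → prefix "gp" already present; 4 new (z, i, x, c)
  "gsftkf" → prefix "g" already present; 5 new (s, f, t, k, f)
  "gxmdv" → prefix "g" already present; 4 new (x, m, d, v)
  "gbedobi" → prefix "g" already present; 6 new (b, e, d, o, b, i)
  "gc" → prefix "g" already present; 1 new (c)
  "gelv" → prefix "g" already present; 3 new (e, l, v)
  "zzjq" → prefix "zz" already present; 2 new (j, q)
  "zzj" → prefix "zzj" already present; 0 new (none)
  "prtrfperj" → prefix "prtrf" already present; 4 new (p, e, r, j)
  "prtrfw" → prefix "prtrf" already present; 1 new (w)
Total nodes = 5 + 7 + 2 + 7 + 11 + 4 + 5 + 4 + 6 + 1 + 3 + 2 + 0 + 4 + 1 = 62

62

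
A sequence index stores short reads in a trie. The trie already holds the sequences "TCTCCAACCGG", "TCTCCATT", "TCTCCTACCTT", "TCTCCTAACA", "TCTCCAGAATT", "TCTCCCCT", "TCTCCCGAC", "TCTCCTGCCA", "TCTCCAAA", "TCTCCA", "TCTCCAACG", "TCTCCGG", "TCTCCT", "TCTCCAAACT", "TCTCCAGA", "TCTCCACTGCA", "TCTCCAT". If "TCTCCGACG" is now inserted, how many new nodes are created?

The longest prefix of "TCTCCGACG" already in the trie is "TCTCCG" (length 6).
So 9 − 6 = 3 new nodes.

3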